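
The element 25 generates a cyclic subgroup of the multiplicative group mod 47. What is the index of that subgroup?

ord(25) | φ(47) = 47 − 1 = 46 = 2 · 23.
Divisors of 46: 1, 2, 23, 46.
Check 25^d mod 47 for each divisor in increasing order:
25^1 ≡ 25
25^2 ≡ 14
25^23 ≡ 1
The order of 25 is 23, so the subgroup it generates has 23 elements.
The index is φ(47) / ord(25) = 46 / 23 = 2.

2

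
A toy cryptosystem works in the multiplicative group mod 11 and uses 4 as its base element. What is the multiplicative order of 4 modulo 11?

The order of 4 must divide φ(11) = 11 − 1 = 10 = 2 · 5.
Divisors of 10: 1, 2, 5, 10.
Evaluate successive powers at the divisors of 10:
4^1 ≡ 4
4^2 ≡ 5
4^5 ≡ 1
The smallest such exponent is 5, so the order of 4 is 5.

5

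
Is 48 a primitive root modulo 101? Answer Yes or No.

Yes

φ(101) = 101 − 1 = 100 = 2^2 · 5^2.
48 is a primitive root mod 101 iff 48^(φ(101)/q) ≢ 1 for every prime q | φ(101), i.e. q ∈ {2, 5}.
48^50 ≡ 100 (mod 101)  [q = 2: ≢ 1 ✓]
48^20 ≡ 87 (mod 101)  [q = 5: ≢ 1 ✓]
All checks pass, so 48 has order 100 and is a primitive root modulo 101.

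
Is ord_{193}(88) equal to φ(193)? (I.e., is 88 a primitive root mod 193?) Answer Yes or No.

φ(193) = 193 − 1 = 192 = 2^6 · 3.
Test 88^(192/q) mod 193 for each prime factor q of 192:
88^96 ≡ 192 (mod 193)  [q = 2: ≢ 1 ✓]
88^64 ≡ 1 (mod 193)  [q = 3: ≡ 1 ✗]
The check at q = 3 fails, so 88 generates a proper subgroup.

No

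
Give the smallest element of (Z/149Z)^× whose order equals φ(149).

φ(149) = 149 − 1 = 148 = 2^2 · 37.
Test candidates g = 2, 3, … against the prime factors q ∈ {2, 37} of φ(149): g is a generator iff g^(148/q) ≢ 1 for every such q.
g = 2: 2^74 ≡ 148; 2^4 ≡ 16 — none is 1, so 2 is a primitive root.
Hence the least primitive root of 149 is 2.

2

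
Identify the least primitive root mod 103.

5

φ(103) = 103 − 1 = 102 = 2 · 3 · 17.
Test candidates g = 2, 3, … against the prime factors q ∈ {2, 3, 17} of φ(103): g is a generator iff g^(102/q) ≢ 1 for every such q.
g = 2: 2^51 ≡ 1 — hits 1, so not a primitive root.
g = 3: 3^51 ≡ 102; 3^34 ≡ 1 — hits 1, so not a primitive root.
g = 4: 4^51 ≡ 1 — hits 1, so not a primitive root.
g = 5: 5^51 ≡ 102; 5^34 ≡ 56; 5^6 ≡ 72 — none is 1, so 5 is a primitive root.
So 5 is the smallest generator of (Z/103Z)^×.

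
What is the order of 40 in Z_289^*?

Since 40 ∈ (Z/289Z)^×, its order divides φ(289) = φ(17^2) = 17·(17−1) = 272 = 2^4 · 17.
Divisors of 272: 1, 2, 4, 8, 16, 17, 34, 68, 136, 272.
Test each divisor d:
40^1 ≡ 40 (mod 289)
40^2 ≡ 155 (mod 289)
40^4 ≡ 38 (mod 289)
40^8 ≡ 288 (mod 289)
40^16 ≡ 1 (mod 289) ✓
So ord_289(40) = 16.

16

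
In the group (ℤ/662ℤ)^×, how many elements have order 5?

4

φ(662) = φ(2)·φ(331) = 1·330 = 330 = 2 · 3 · 5 · 11.
Since (Z/662Z)^× is cyclic of order 330, the number of elements of order d is φ(d) when d | 330 and 0 otherwise.
5 | 330, and φ(5) = 5 − 1 = 4.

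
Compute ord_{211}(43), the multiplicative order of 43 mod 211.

21

Since 43 ∈ (Z/211Z)^×, its order divides φ(211) = 211 − 1 = 210 = 2 · 3 · 5 · 7.
Divisors of 210: 1, 2, 3, 5, 6, 7, 10, 14, 15, 21, 30, 35, 42, 70, 105, 210.
Compute 43^d (mod 211) for the divisors d until we hit 1:
43^1 ≡ 43 (mod 211)
43^2 ≡ 161 (mod 211)
43^3 ≡ 171 (mod 211)
43^5 ≡ 101 (mod 211)
43^6 ≡ 123 (mod 211)
43^7 ≡ 14 (mod 211)
43^10 ≡ 73 (mod 211)
43^14 ≡ 196 (mod 211)
43^15 ≡ 199 (mod 211)
43^21 ≡ 1 (mod 211) ✓
Hence ord(43) = 21.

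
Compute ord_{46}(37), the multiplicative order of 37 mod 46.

22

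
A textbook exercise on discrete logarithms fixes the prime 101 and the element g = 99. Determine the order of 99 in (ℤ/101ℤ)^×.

100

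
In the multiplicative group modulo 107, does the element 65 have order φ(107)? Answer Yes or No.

Yes

φ(107) = 107 − 1 = 106 = 2 · 53.
An element g generates (Z/107Z)^× iff g^(106/q) ≢ 1 (mod 107) for each prime q ∈ {2, 53}.
65^53 ≡ 106 (mod 107)  [q = 2: ≢ 1 ✓]
65^2 ≡ 52 (mod 107)  [q = 53: ≢ 1 ✓]
Every test exponent gives a nontrivial residue, hence 65 generates the full group.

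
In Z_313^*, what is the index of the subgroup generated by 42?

3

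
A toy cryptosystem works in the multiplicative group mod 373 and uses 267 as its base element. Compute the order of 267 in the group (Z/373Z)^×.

93

Since 267 ∈ (Z/373Z)^×, its order divides φ(373) = 373 − 1 = 372 = 2^2 · 3 · 31.
Divisors of 372: 1, 2, 3, 4, 6, 12, 31, 62, 93, 124, 186, 372.
Evaluate successive powers at the divisors of 372:
267^1 ≡ 267
267^2 ≡ 46
267^3 ≡ 346
267^4 ≡ 251
267^6 ≡ 356
267^12 ≡ 289
267^31 ≡ 88
267^62 ≡ 284
267^93 ≡ 1
Hence ord(267) = 93.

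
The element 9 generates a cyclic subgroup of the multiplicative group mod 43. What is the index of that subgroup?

The order of 9 must divide φ(43) = 43 − 1 = 42 = 2 · 3 · 7.
Divisors of 42: 1, 2, 3, 6, 7, 14, 21, 42.
Compute 9^d (mod 43) for the divisors d until we hit 1:
9^1 ≡ 9
9^2 ≡ 38
9^3 ≡ 41
9^6 ≡ 4
9^7 ≡ 36
9^14 ≡ 6
9^21 ≡ 1
So ord_43(9) = 21, hence |⟨9⟩| = 21.
The index is φ(43) / ord(9) = 42 / 21 = 2.

2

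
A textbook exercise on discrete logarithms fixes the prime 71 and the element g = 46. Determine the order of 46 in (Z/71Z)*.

10

By Lagrange's theorem, ord_71(46) divides φ(71) = 71 − 1 = 70 = 2 · 5 · 7.
Divisors of 70: 1, 2, 5, 7, 10, 14, 35, 70.
Check 46^d mod 71 for each divisor in increasing order:
46^1 ≡ 46 (mod 71)
46^2 ≡ 57 (mod 71)
46^5 ≡ 70 (mod 71)
46^7 ≡ 14 (mod 71)
46^10 ≡ 1 (mod 71) ✓
The smallest such exponent is 10, so the order of 46 is 10.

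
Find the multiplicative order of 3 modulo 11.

5

The order of 3 must divide φ(11) = 11 − 1 = 10 = 2 · 5.
Divisors of 10: 1, 2, 5, 10.
Check 3^d mod 11 for each divisor in increasing order:
3^1 ≡ 3 (mod 11)
3^2 ≡ 9 (mod 11)
3^5 ≡ 1 (mod 11) ✓
Hence ord(3) = 5.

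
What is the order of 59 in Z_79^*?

78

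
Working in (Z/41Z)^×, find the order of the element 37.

5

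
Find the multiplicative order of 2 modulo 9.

6

The order of 2 must divide φ(9) = φ(3^2) = 3·(3−1) = 6 = 2 · 3.
Divisors of 6: 1, 2, 3, 6.
Test each divisor d:
2^1 ≡ 2 (mod 9)
2^2 ≡ 4 (mod 9)
2^3 ≡ 8 (mod 9)
2^6 ≡ 1 (mod 9) ✓
The smallest such exponent is 6, so the order of 2 is 6.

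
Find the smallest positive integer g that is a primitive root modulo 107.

2

φ(107) = 107 − 1 = 106 = 2 · 53.
Test candidates g = 2, 3, … against the prime factors q ∈ {2, 53} of φ(107): g is a generator iff g^(106/q) ≢ 1 for every such q.
g = 2: 2^53 ≡ 106; 2^2 ≡ 4 — none is 1, so 2 is a primitive root.
The smallest primitive root modulo 107 is 2.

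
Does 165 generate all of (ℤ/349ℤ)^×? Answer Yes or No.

Yes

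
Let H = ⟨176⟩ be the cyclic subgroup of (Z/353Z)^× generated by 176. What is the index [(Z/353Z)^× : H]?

The order of 176 must divide φ(353) = 353 − 1 = 352 = 2^5 · 11.
Divisors of 352: 1, 2, 4, 8, 11, 16, 22, 32, 44, 88, 176, 352.
Evaluate successive powers at the divisors of 352:
176^1 ≡ 176 (mod 353)
176^2 ≡ 265 (mod 353)
176^4 ≡ 331 (mod 353)
176^8 ≡ 131 (mod 353)
176^11 ≡ 116 (mod 353)
176^16 ≡ 217 (mod 353)
176^22 ≡ 42 (mod 353)
176^32 ≡ 140 (mod 353)
176^44 ≡ 352 (mod 353)
176^88 ≡ 1 (mod 353) ✓
Thus |⟨176⟩| = ord(176) = 88.
The index is φ(353) / ord(176) = 352 / 88 = 4.

4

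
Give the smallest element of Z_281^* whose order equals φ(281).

3

φ(281) = 281 − 1 = 280 = 2^3 · 5 · 7.
g is a primitive root iff g^(280/q) ≢ 1 (mod 281) for each prime q ∈ {2, 5, 7}.
g = 2: 2^140 ≡ 1 — hits 1, so not a primitive root.
g = 3: 3^140 ≡ 280; 3^56 ≡ 86; 3^40 ≡ 249 — none is 1, so 3 is a primitive root.
The smallest primitive root modulo 281 is 3.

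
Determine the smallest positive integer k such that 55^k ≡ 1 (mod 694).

346

The order of 55 must divide φ(694) = φ(2)·φ(347) = 1·346 = 346 = 2 · 173.
Divisors of 346: 1, 2, 173, 346.
Evaluate successive powers at the divisors of 346:
55^1 ≡ 55 (mod 694)
55^2 ≡ 249 (mod 694)
55^173 ≡ 693 (mod 694)
55^346 ≡ 1 (mod 694) ✓
Hence ord(55) = 346.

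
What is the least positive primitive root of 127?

3

φ(127) = 127 − 1 = 126 = 2 · 3^2 · 7.
g is a primitive root iff g^(126/q) ≢ 1 (mod 127) for each prime q ∈ {2, 3, 7}.
g = 2: 2^63 ≡ 1 — hits 1, so not a primitive root.
g = 3: 3^63 ≡ 126; 3^42 ≡ 107; 3^18 ≡ 4 — none is 1, so 3 is a primitive root.
Hence the least primitive root of 127 is 3.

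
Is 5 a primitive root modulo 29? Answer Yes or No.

φ(29) = 29 − 1 = 28 = 2^2 · 7.
Test 5^(28/q) mod 29 for each prime factor q of 28:
5^14 ≡ 1 (mod 29)  [q = 2: ≡ 1 ✗]
5^4 ≡ 16 (mod 29)  [q = 7: ≢ 1 ✓]
The check at q = 2 fails, so 5 generates a proper subgroup.

No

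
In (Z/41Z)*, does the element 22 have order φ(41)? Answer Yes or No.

φ(41) = 41 − 1 = 40 = 2^3 · 5.
An element g generates (Z/41Z)^× iff g^(40/q) ≢ 1 (mod 41) for each prime q ∈ {2, 5}.
22^20 ≡ 40 (mod 41)  [q = 2: ≢ 1 ✓]
22^8 ≡ 37 (mod 41)  [q = 5: ≢ 1 ✓]
All checks pass, so 22 has order 40 and is a primitive root modulo 41.

Yes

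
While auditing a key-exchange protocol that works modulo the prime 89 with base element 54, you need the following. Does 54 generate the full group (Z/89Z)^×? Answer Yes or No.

Yes

φ(89) = 89 − 1 = 88 = 2^3 · 11.
An element g generates (Z/89Z)^× iff g^(88/q) ≢ 1 (mod 89) for each prime q ∈ {2, 11}.
54^44 ≡ 88 (mod 89)  [q = 2: ≢ 1 ✓]
54^8 ≡ 16 (mod 89)  [q = 11: ≢ 1 ✓]
None equal 1, so ord_89(54) = 88: 54 is a primitive root.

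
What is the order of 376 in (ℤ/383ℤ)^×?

382

By Lagrange's theorem, ord_383(376) divides φ(383) = 383 − 1 = 382 = 2 · 191.
Divisors of 382: 1, 2, 191, 382.
Test each divisor d:
376^1 ≡ 376 (mod 383)
376^2 ≡ 49 (mod 383)
376^191 ≡ 382 (mod 383)
376^382 ≡ 1 (mod 383) ✓
The smallest such exponent is 382, so the order of 376 is 382.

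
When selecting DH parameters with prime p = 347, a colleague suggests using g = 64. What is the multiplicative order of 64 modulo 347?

173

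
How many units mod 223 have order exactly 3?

2

φ(223) = 223 − 1 = 222 = 2 · 3 · 37.
Since (Z/223Z)^× is cyclic of order 222, the number of elements of order d is φ(d) when d | 222 and 0 otherwise.
3 | 222, and φ(3) = 3 − 1 = 2.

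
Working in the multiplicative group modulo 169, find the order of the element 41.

156

By Lagrange's theorem, ord_169(41) divides φ(169) = φ(13^2) = 13·(13−1) = 156 = 2^2 · 3 · 13.
Divisors of 156: 1, 2, 3, 4, 6, 12, 13, 26, 39, 52, 78, 156.
Compute 41^d (mod 169) for the divisors d until we hit 1:
41^1 ≡ 41
41^2 ≡ 160
41^3 ≡ 138
41^4 ≡ 81
41^6 ≡ 116
41^12 ≡ 105
41^13 ≡ 80
41^26 ≡ 147
41^39 ≡ 99
41^52 ≡ 146
41^78 ≡ 168
41^156 ≡ 1
The smallest such exponent is 156, so the order of 41 is 156.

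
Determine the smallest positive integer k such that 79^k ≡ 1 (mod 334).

Since 79 ∈ (Z/334Z)^×, its order divides φ(334) = φ(2)·φ(167) = 1·166 = 166 = 2 · 83.
Divisors of 166: 1, 2, 83, 166.
Test each divisor d:
79^1 ≡ 79
79^2 ≡ 229
79^83 ≡ 333
79^166 ≡ 1
Hence ord(79) = 166.

166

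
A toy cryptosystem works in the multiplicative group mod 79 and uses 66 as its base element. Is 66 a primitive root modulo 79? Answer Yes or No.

φ(79) = 79 − 1 = 78 = 2 · 3 · 13.
Test 66^(78/q) mod 79 for each prime factor q of 78:
66^39 ≡ 78 (mod 79)  [q = 2: ≢ 1 ✓]
66^26 ≡ 23 (mod 79)  [q = 3: ≢ 1 ✓]
66^6 ≡ 67 (mod 79)  [q = 13: ≢ 1 ✓]
Every test exponent gives a nontrivial residue, hence 66 generates the full group.

Yes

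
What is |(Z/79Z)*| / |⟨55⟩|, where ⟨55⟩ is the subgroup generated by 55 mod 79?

26

The order of 55 must divide φ(79) = 79 − 1 = 78 = 2 · 3 · 13.
Divisors of 78: 1, 2, 3, 6, 13, 26, 39, 78.
Compute 55^d (mod 79) for the divisors d until we hit 1:
55^1 ≡ 55 (mod 79)
55^2 ≡ 23 (mod 79)
55^3 ≡ 1 (mod 79) ✓
So ord_79(55) = 3, hence |⟨55⟩| = 3.
The index is φ(79) / ord(55) = 78 / 3 = 26.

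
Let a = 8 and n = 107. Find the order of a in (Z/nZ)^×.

The order of 8 must divide φ(107) = 107 − 1 = 106 = 2 · 53.
Divisors of 106: 1, 2, 53, 106.
Compute 8^d (mod 107) for the divisors d until we hit 1:
8^1 ≡ 8 (mod 107)
8^2 ≡ 64 (mod 107)
8^53 ≡ 106 (mod 107)
8^106 ≡ 1 (mod 107) ✓
The smallest such exponent is 106, so the order of 8 is 106.

106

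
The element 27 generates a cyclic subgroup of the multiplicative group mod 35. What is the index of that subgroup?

The order of 27 must divide φ(35) = φ(5·7) = (5−1)·(7−1) = 4·6 = 24 = 2^3 · 3.
Divisors of 24: 1, 2, 3, 4, 6, 8, 12, 24.
Test each divisor d:
27^1 ≡ 27
27^2 ≡ 29
27^3 ≡ 13
27^4 ≡ 1
The order of 27 is 4, so the subgroup it generates has 4 elements.
[(Z/35Z)^× : ⟨27⟩] = 24/4 = 6.

6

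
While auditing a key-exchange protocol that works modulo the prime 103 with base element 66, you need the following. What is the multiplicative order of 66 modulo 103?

17

ord(66) | φ(103) = 103 − 1 = 102 = 2 · 3 · 17.
Divisors of 102: 1, 2, 3, 6, 17, 34, 51, 102.
Test each divisor d:
66^1 ≡ 66
66^2 ≡ 30
66^3 ≡ 23
66^6 ≡ 14
66^17 ≡ 1
Hence ord(66) = 17.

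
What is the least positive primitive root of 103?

φ(103) = 103 − 1 = 102 = 2 · 3 · 17.
g is a primitive root iff g^(102/q) ≢ 1 (mod 103) for each prime q ∈ {2, 3, 17}.
g = 2: 2^51 ≡ 1 — hits 1, so not a primitive root.
g = 3: 3^51 ≡ 102; 3^34 ≡ 1 — hits 1, so not a primitive root.
g = 4: 4^51 ≡ 1 — hits 1, so not a primitive root.
g = 5: 5^51 ≡ 102; 5^34 ≡ 56; 5^6 ≡ 72 — none is 1, so 5 is a primitive root.
The smallest primitive root modulo 103 is 5.

5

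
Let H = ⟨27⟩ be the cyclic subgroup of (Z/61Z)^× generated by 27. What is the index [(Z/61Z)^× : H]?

ord(27) | φ(61) = 61 − 1 = 60 = 2^2 · 3 · 5.
Divisors of 60: 1, 2, 3, 4, 5, 6, 10, 12, 15, 20, 30, 60.
Compute 27^d (mod 61) for the divisors d until we hit 1:
27^1 ≡ 27 (mod 61)
27^2 ≡ 58 (mod 61)
27^3 ≡ 41 (mod 61)
27^4 ≡ 9 (mod 61)
27^5 ≡ 60 (mod 61)
27^6 ≡ 34 (mod 61)
27^10 ≡ 1 (mod 61) ✓
So ord_61(27) = 10, hence |⟨27⟩| = 10.
Index = |(Z/61Z)^×| / |⟨27⟩| = 60 / 10 = 6.

6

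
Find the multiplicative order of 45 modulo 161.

6

By Lagrange's theorem, ord_161(45) divides φ(161) = φ(7·23) = (7−1)·(23−1) = 6·22 = 132 = 2^2 · 3 · 11.
Divisors of 132: 1, 2, 3, 4, 6, 11, 12, 22, 33, 44, 66, 132.
Compute 45^d (mod 161) for the divisors d until we hit 1:
45^1 ≡ 45 (mod 161)
45^2 ≡ 93 (mod 161)
45^3 ≡ 160 (mod 161)
45^4 ≡ 116 (mod 161)
45^6 ≡ 1 (mod 161) ✓
The smallest such exponent is 6, so the order of 45 is 6.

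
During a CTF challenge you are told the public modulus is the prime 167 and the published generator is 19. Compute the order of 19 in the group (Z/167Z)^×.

Since 19 ∈ (Z/167Z)^×, its order divides φ(167) = 167 − 1 = 166 = 2 · 83.
Divisors of 166: 1, 2, 83, 166.
Compute 19^d (mod 167) for the divisors d until we hit 1:
19^1 ≡ 19 (mod 167)
19^2 ≡ 27 (mod 167)
19^83 ≡ 1 (mod 167) ✓
Hence ord(19) = 83.

83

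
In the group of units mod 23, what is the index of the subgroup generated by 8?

2

Since 8 ∈ (Z/23Z)^×, its order divides φ(23) = 23 − 1 = 22 = 2 · 11.
Divisors of 22: 1, 2, 11, 22.
Test each divisor d:
8^1 ≡ 8 (mod 23)
8^2 ≡ 18 (mod 23)
8^11 ≡ 1 (mod 23) ✓
So ord_23(8) = 11, hence |⟨8⟩| = 11.
Index = |(Z/23Z)^×| / |⟨8⟩| = 22 / 11 = 2.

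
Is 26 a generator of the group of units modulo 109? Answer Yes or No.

No

φ(109) = 109 − 1 = 108 = 2^2 · 3^3.
26 is a primitive root mod 109 iff 26^(φ(109)/q) ≢ 1 for every prime q | φ(109), i.e. q ∈ {2, 3}.
26^54 ≡ 1 (mod 109)  [q = 2: ≡ 1 ✗]
26^36 ≡ 63 (mod 109)  [q = 3: ≢ 1 ✓]
The check at q = 2 fails, so 26 generates a proper subgroup.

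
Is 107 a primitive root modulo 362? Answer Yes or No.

φ(362) = φ(2)·φ(181) = 1·180 = 180 = 2^2 · 3^2 · 5.
Test 107^(180/q) mod 362 for each prime factor q of 180:
107^90 ≡ 361 (mod 362)  [q = 2: ≢ 1 ✓]
107^60 ≡ 1 (mod 362)  [q = 3: ≡ 1 ✗]
107^36 ≡ 223 (mod 362)  [q = 5: ≢ 1 ✓]
The check at q = 3 fails, so 107 generates a proper subgroup.

No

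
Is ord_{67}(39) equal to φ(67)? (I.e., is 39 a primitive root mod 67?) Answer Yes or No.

No

φ(67) = 67 − 1 = 66 = 2 · 3 · 11.
It suffices to check that the order of 39 is not a proper divisor of 66: compute 39^(66/q) for q ∈ {2, 3, 11}.
39^33 ≡ 1 (mod 67)  [q = 2: ≡ 1 ✗]
39^22 ≡ 37 (mod 67)  [q = 3: ≢ 1 ✓]
39^6 ≡ 40 (mod 67)  [q = 11: ≢ 1 ✓]
Since 39^33 ≡ 1, the order of 39 divides 33 < 66, so 39 is not a primitive root.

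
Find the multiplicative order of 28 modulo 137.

By Lagrange's theorem, ord_137(28) divides φ(137) = 137 − 1 = 136 = 2^3 · 17.
Divisors of 136: 1, 2, 4, 8, 17, 34, 68, 136.
Evaluate successive powers at the divisors of 136:
28^1 ≡ 28
28^2 ≡ 99
28^4 ≡ 74
28^8 ≡ 133
28^17 ≡ 37
28^34 ≡ 136
28^68 ≡ 1
So ord_137(28) = 68.

68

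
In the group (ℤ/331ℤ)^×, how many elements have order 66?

20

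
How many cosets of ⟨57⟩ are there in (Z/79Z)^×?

3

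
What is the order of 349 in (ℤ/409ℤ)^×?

Since 349 ∈ (Z/409Z)^×, its order divides φ(409) = 409 − 1 = 408 = 2^3 · 3 · 17.
Divisors of 408: 1, 2, 3, 4, 6, 8, 12, 17, 24, 34, 51, 68, 102, 136, 204, 408.
Test each divisor d:
349^1 ≡ 349 (mod 409)
349^2 ≡ 328 (mod 409)
349^3 ≡ 361 (mod 409)
349^4 ≡ 17 (mod 409)
349^6 ≡ 259 (mod 409)
349^8 ≡ 289 (mod 409)
349^12 ≡ 5 (mod 409)
349^17 ≡ 217 (mod 409)
349^24 ≡ 25 (mod 409)
349^34 ≡ 54 (mod 409)
349^51 ≡ 266 (mod 409)
349^68 ≡ 53 (mod 409)
349^102 ≡ 408 (mod 409)
349^136 ≡ 355 (mod 409)
349^204 ≡ 1 (mod 409) ✓
Therefore the multiplicative order of 349 modulo 409 is 204.

204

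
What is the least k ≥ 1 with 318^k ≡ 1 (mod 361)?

342

The order of 318 must divide φ(361) = φ(19^2) = 19·(19−1) = 342 = 2 · 3^2 · 19.
Divisors of 342: 1, 2, 3, 6, 9, 18, 19, 38, 57, 114, 171, 342.
Check 318^d mod 361 for each divisor in increasing order:
318^1 ≡ 318
318^2 ≡ 44
318^3 ≡ 274
318^6 ≡ 349
318^9 ≡ 322
318^18 ≡ 77
318^19 ≡ 299
318^38 ≡ 234
318^57 ≡ 293
318^114 ≡ 292
318^171 ≡ 360
318^342 ≡ 1
Hence ord(318) = 342.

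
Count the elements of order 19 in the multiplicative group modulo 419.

φ(419) = 419 − 1 = 418 = 2 · 11 · 19.
In a cyclic group of order 418, there are φ(d) elements of order d for each divisor d of 418, and zero for non-divisors.
19 | 418, and φ(19) = 19 − 1 = 18.

18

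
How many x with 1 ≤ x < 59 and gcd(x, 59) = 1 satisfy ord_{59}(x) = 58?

28

φ(59) = 59 − 1 = 58 = 2 · 29.
(Z/59Z)^× is cyclic (|G| = 58); a cyclic group of order m has exactly φ(d) elements of each order d | m, and none otherwise.
58 = 2 · 29 divides 58, and φ(58) = 28.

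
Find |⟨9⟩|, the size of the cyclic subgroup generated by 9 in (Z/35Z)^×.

6

ord(9) | φ(35) = φ(5·7) = (5−1)·(7−1) = 4·6 = 24 = 2^3 · 3.
Divisors of 24: 1, 2, 3, 4, 6, 8, 12, 24.
Compute 9^d (mod 35) for the divisors d until we hit 1:
9^1 ≡ 9 (mod 35)
9^2 ≡ 11 (mod 35)
9^3 ≡ 29 (mod 35)
9^4 ≡ 16 (mod 35)
9^6 ≡ 1 (mod 35) ✓
The smallest such exponent is 6, so the order of 9 is 6.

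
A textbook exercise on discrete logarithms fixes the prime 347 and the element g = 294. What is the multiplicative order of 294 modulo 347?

Since 294 ∈ (Z/347Z)^×, its order divides φ(347) = 347 − 1 = 346 = 2 · 173.
Divisors of 346: 1, 2, 173, 346.
Check 294^d mod 347 for each divisor in increasing order:
294^1 ≡ 294 (mod 347)
294^2 ≡ 33 (mod 347)
294^173 ≡ 346 (mod 347)
294^346 ≡ 1 (mod 347) ✓
Therefore the multiplicative order of 294 modulo 347 is 346.

346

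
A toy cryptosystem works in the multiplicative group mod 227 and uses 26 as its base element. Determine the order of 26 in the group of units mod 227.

By Lagrange's theorem, ord_227(26) divides φ(227) = 227 − 1 = 226 = 2 · 113.
Divisors of 226: 1, 2, 113, 226.
Check 26^d mod 227 for each divisor in increasing order:
26^1 ≡ 26 (mod 227)
26^2 ≡ 222 (mod 227)
26^113 ≡ 1 (mod 227) ✓
The smallest such exponent is 113, so the order of 26 is 113.

113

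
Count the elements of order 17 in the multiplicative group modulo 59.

φ(59) = 59 − 1 = 58 = 2 · 29.
In a cyclic group of order 58, there are φ(d) elements of order d for each divisor d of 58, and zero for non-divisors.
Since 17 ∤ 58, the count is 0.

0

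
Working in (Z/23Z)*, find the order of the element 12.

11

Since 12 ∈ (Z/23Z)^×, its order divides φ(23) = 23 − 1 = 22 = 2 · 11.
Divisors of 22: 1, 2, 11, 22.
Evaluate successive powers at the divisors of 22:
12^1 ≡ 12 (mod 23)
12^2 ≡ 6 (mod 23)
12^11 ≡ 1 (mod 23) ✓
So ord_23(12) = 11.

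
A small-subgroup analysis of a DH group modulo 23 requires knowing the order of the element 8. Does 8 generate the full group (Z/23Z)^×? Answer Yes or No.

No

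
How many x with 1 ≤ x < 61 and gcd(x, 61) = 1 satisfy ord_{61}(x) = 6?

φ(61) = 61 − 1 = 60 = 2^2 · 3 · 5.
In a cyclic group of order 60, there are φ(d) elements of order d for each divisor d of 60, and zero for non-divisors.
6 = 2 · 3 divides 60, and φ(6) = 2.

2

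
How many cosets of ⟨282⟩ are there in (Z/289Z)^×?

1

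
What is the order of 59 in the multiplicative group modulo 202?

100

The order of 59 must divide φ(202) = φ(2)·φ(101) = 1·100 = 100 = 2^2 · 5^2.
Divisors of 100: 1, 2, 4, 5, 10, 20, 25, 50, 100.
Evaluate successive powers at the divisors of 100:
59^1 ≡ 59
59^2 ≡ 47
59^4 ≡ 189
59^5 ≡ 41
59^10 ≡ 65
59^20 ≡ 185
59^25 ≡ 111
59^50 ≡ 201
59^100 ≡ 1
The smallest such exponent is 100, so the order of 59 is 100.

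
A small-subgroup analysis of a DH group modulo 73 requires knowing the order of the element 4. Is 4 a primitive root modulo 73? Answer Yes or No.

No

φ(73) = 73 − 1 = 72 = 2^3 · 3^2.
4 is a primitive root mod 73 iff 4^(φ(73)/q) ≢ 1 for every prime q | φ(73), i.e. q ∈ {2, 3}.
4^36 ≡ 1 (mod 73)  [q = 2: ≡ 1 ✗]
4^24 ≡ 8 (mod 73)  [q = 3: ≢ 1 ✓]
The check at q = 2 fails, so 4 generates a proper subgroup.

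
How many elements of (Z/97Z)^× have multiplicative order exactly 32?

φ(97) = 97 − 1 = 96 = 2^5 · 3.
(Z/97Z)^× is cyclic (|G| = 96); a cyclic group of order m has exactly φ(d) elements of each order d | m, and none otherwise.
32 = 2^5 divides 96, and φ(32) = 16.

16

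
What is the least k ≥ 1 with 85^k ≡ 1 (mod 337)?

ord(85) | φ(337) = 337 − 1 = 336 = 2^4 · 3 · 7.
Divisors of 336: 1, 2, 3, 4, 6, 7, 8, 12, 14, 16, 21, 24, 28, 42, 48, 56, 84, 112, 168, 336.
Check 85^d mod 337 for each divisor in increasing order:
85^1 ≡ 85
85^2 ≡ 148
85^3 ≡ 111
85^4 ≡ 336
85^6 ≡ 189
85^7 ≡ 226
85^8 ≡ 1
Therefore the multiplicative order of 85 modulo 337 is 8.

8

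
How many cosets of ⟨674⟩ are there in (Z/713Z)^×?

ord(674) | φ(713) = φ(23·31) = (23−1)·(31−1) = 22·30 = 660 = 2^2 · 3 · 5 · 11.
Divisors of 660: 1, 2, 3, 4, 5, 6, 10, 11, 12, 15, 20, 22, 30, 33, 44, 55, 60, 66, 110, 132, 165, 220, 330, 660.
Compute 674^d (mod 713) for the divisors d until we hit 1:
674^1 ≡ 674 (mod 713)
674^2 ≡ 95 (mod 713)
674^3 ≡ 573 (mod 713)
674^4 ≡ 469 (mod 713)
674^5 ≡ 247 (mod 713)
674^6 ≡ 349 (mod 713)
674^10 ≡ 404 (mod 713)
674^11 ≡ 643 (mod 713)
674^12 ≡ 591 (mod 713)
674^15 ≡ 681 (mod 713)
674^20 ≡ 652 (mod 713)
674^22 ≡ 622 (mod 713)
674^30 ≡ 311 (mod 713)
674^33 ≡ 666 (mod 713)
674^44 ≡ 438 (mod 713)
674^55 ≡ 712 (mod 713)
674^60 ≡ 466 (mod 713)
674^66 ≡ 70 (mod 713)
674^110 ≡ 1 (mod 713) ✓
So ord_713(674) = 110, hence |⟨674⟩| = 110.
Index = |(Z/713Z)^×| / |⟨674⟩| = 660 / 110 = 6.

6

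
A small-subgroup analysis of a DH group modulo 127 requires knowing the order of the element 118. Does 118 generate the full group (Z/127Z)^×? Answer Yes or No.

Yes

φ(127) = 127 − 1 = 126 = 2 · 3^2 · 7.
It suffices to check that the order of 118 is not a proper divisor of 126: compute 118^(126/q) for q ∈ {2, 3, 7}.
118^63 ≡ 126 (mod 127)  [q = 2: ≢ 1 ✓]
118^42 ≡ 19 (mod 127)  [q = 3: ≢ 1 ✓]
118^18 ≡ 16 (mod 127)  [q = 7: ≢ 1 ✓]
All checks pass, so 118 has order 126 and is a primitive root modulo 127.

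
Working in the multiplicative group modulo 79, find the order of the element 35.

The order of 35 must divide φ(79) = 79 − 1 = 78 = 2 · 3 · 13.
Divisors of 78: 1, 2, 3, 6, 13, 26, 39, 78.
Compute 35^d (mod 79) for the divisors d until we hit 1:
35^1 ≡ 35
35^2 ≡ 40
35^3 ≡ 57
35^6 ≡ 10
35^13 ≡ 24
35^26 ≡ 23
35^39 ≡ 78
35^78 ≡ 1
The smallest such exponent is 78, so the order of 35 is 78.

78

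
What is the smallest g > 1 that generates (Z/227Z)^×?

φ(227) = 227 − 1 = 226 = 2 · 113.
g is a primitive root iff g^(226/q) ≢ 1 (mod 227) for each prime q ∈ {2, 113}.
g = 2: 2^113 ≡ 226; 2^2 ≡ 4 — none is 1, so 2 is a primitive root.
The smallest primitive root modulo 227 is 2.

2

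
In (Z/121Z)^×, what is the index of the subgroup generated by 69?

2

By Lagrange's theorem, ord_121(69) divides φ(121) = φ(11^2) = 11·(11−1) = 110 = 2 · 5 · 11.
Divisors of 110: 1, 2, 5, 10, 11, 22, 55, 110.
Check 69^d mod 121 for each divisor in increasing order:
69^1 ≡ 69
69^2 ≡ 42
69^5 ≡ 111
69^10 ≡ 100
69^11 ≡ 3
69^22 ≡ 9
69^55 ≡ 1
Thus |⟨69⟩| = ord(69) = 55.
The index is φ(121) / ord(69) = 110 / 55 = 2.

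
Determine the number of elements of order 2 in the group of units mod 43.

φ(43) = 43 − 1 = 42 = 2 · 3 · 7.
In a cyclic group of order 42, there are φ(d) elements of order d for each divisor d of 42, and zero for non-divisors.
2 | 42, and φ(2) = 2 − 1 = 1.

1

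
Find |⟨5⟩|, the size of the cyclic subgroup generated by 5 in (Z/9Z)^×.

6

ord(5) | φ(9) = φ(3^2) = 3·(3−1) = 6 = 2 · 3.
Divisors of 6: 1, 2, 3, 6.
Test each divisor d:
5^1 ≡ 5 (mod 9)
5^2 ≡ 7 (mod 9)
5^3 ≡ 8 (mod 9)
5^6 ≡ 1 (mod 9) ✓
The smallest such exponent is 6, so the order of 5 is 6.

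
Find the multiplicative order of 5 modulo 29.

ord(5) | φ(29) = 29 − 1 = 28 = 2^2 · 7.
Divisors of 28: 1, 2, 4, 7, 14, 28.
Compute 5^d (mod 29) for the divisors d until we hit 1:
5^1 ≡ 5
5^2 ≡ 25
5^4 ≡ 16
5^7 ≡ 28
5^14 ≡ 1
Therefore the multiplicative order of 5 modulo 29 is 14.

14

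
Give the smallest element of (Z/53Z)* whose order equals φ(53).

2

φ(53) = 53 − 1 = 52 = 2^2 · 13.
Test candidates g = 2, 3, … against the prime factors q ∈ {2, 13} of φ(53): g is a generator iff g^(52/q) ≢ 1 for every such q.
g = 2: 2^26 ≡ 52; 2^4 ≡ 16 — none is 1, so 2 is a primitive root.
The smallest primitive root modulo 53 is 2.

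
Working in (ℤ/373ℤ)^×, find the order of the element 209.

Since 209 ∈ (Z/373Z)^×, its order divides φ(373) = 373 − 1 = 372 = 2^2 · 3 · 31.
Divisors of 372: 1, 2, 3, 4, 6, 12, 31, 62, 93, 124, 186, 372.
Check 209^d mod 373 for each divisor in increasing order:
209^1 ≡ 209 (mod 373)
209^2 ≡ 40 (mod 373)
209^3 ≡ 154 (mod 373)
209^4 ≡ 108 (mod 373)
209^6 ≡ 217 (mod 373)
209^12 ≡ 91 (mod 373)
209^31 ≡ 88 (mod 373)
209^62 ≡ 284 (mod 373)
209^93 ≡ 1 (mod 373) ✓
So ord_373(209) = 93.

93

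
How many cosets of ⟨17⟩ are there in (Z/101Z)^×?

10

The order of 17 must divide φ(101) = 101 − 1 = 100 = 2^2 · 5^2.
Divisors of 100: 1, 2, 4, 5, 10, 20, 25, 50, 100.
Check 17^d mod 101 for each divisor in increasing order:
17^1 ≡ 17 (mod 101)
17^2 ≡ 87 (mod 101)
17^4 ≡ 95 (mod 101)
17^5 ≡ 100 (mod 101)
17^10 ≡ 1 (mod 101) ✓
The order of 17 is 10, so the subgroup it generates has 10 elements.
Index = |(Z/101Z)^×| / |⟨17⟩| = 100 / 10 = 10.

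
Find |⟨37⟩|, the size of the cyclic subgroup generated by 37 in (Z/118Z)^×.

58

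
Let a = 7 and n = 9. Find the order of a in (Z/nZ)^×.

Since 7 ∈ (Z/9Z)^×, its order divides φ(9) = φ(3^2) = 3·(3−1) = 6 = 2 · 3.
Divisors of 6: 1, 2, 3, 6.
Check 7^d mod 9 for each divisor in increasing order:
7^1 ≡ 7 (mod 9)
7^2 ≡ 4 (mod 9)
7^3 ≡ 1 (mod 9) ✓
Hence ord(7) = 3.

3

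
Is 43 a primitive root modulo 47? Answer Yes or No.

Yes

φ(47) = 47 − 1 = 46 = 2 · 23.
Test 43^(46/q) mod 47 for each prime factor q of 46:
43^23 ≡ 46 (mod 47)  [q = 2: ≢ 1 ✓]
43^2 ≡ 16 (mod 47)  [q = 23: ≢ 1 ✓]
All checks pass, so 43 has order 46 and is a primitive root modulo 47.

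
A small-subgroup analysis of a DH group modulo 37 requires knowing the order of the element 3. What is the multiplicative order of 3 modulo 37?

18

Since 3 ∈ (Z/37Z)^×, its order divides φ(37) = 37 − 1 = 36 = 2^2 · 3^2.
Divisors of 36: 1, 2, 3, 4, 6, 9, 12, 18, 36.
Check 3^d mod 37 for each divisor in increasing order:
3^1 ≡ 3
3^2 ≡ 9
3^3 ≡ 27
3^4 ≡ 7
3^6 ≡ 26
3^9 ≡ 36
3^12 ≡ 10
3^18 ≡ 1
Therefore the multiplicative order of 3 modulo 37 is 18.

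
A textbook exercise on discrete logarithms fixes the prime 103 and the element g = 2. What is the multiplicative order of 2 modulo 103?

51

Since 2 ∈ (Z/103Z)^×, its order divides φ(103) = 103 − 1 = 102 = 2 · 3 · 17.
Divisors of 102: 1, 2, 3, 6, 17, 34, 51, 102.
Test each divisor d:
2^1 ≡ 2 (mod 103)
2^2 ≡ 4 (mod 103)
2^3 ≡ 8 (mod 103)
2^6 ≡ 64 (mod 103)
2^17 ≡ 56 (mod 103)
2^34 ≡ 46 (mod 103)
2^51 ≡ 1 (mod 103) ✓
Therefore the multiplicative order of 2 modulo 103 is 51.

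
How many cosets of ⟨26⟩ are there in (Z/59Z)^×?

Since 26 ∈ (Z/59Z)^×, its order divides φ(59) = 59 − 1 = 58 = 2 · 29.
Divisors of 58: 1, 2, 29, 58.
Check 26^d mod 59 for each divisor in increasing order:
26^1 ≡ 26 (mod 59)
26^2 ≡ 27 (mod 59)
26^29 ≡ 1 (mod 59) ✓
The order of 26 is 29, so the subgroup it generates has 29 elements.
The index is φ(59) / ord(26) = 58 / 29 = 2.

2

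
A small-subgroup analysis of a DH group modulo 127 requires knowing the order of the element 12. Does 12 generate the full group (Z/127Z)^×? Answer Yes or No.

Yes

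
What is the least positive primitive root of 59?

2

φ(59) = 59 − 1 = 58 = 2 · 29.
g is a primitive root iff g^(58/q) ≢ 1 (mod 59) for each prime q ∈ {2, 29}.
g = 2: 2^29 ≡ 58; 2^2 ≡ 4 — none is 1, so 2 is a primitive root.
Hence the least primitive root of 59 is 2.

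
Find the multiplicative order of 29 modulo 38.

18

The order of 29 must divide φ(38) = φ(2)·φ(19) = 1·18 = 18 = 2 · 3^2.
Divisors of 18: 1, 2, 3, 6, 9, 18.
Compute 29^d (mod 38) for the divisors d until we hit 1:
29^1 ≡ 29 (mod 38)
29^2 ≡ 5 (mod 38)
29^3 ≡ 31 (mod 38)
29^6 ≡ 11 (mod 38)
29^9 ≡ 37 (mod 38)
29^18 ≡ 1 (mod 38) ✓
So ord_38(29) = 18.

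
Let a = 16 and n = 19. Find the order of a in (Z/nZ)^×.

9

The order of 16 must divide φ(19) = 19 − 1 = 18 = 2 · 3^2.
Divisors of 18: 1, 2, 3, 6, 9, 18.
Compute 16^d (mod 19) for the divisors d until we hit 1:
16^1 ≡ 16 (mod 19)
16^2 ≡ 9 (mod 19)
16^3 ≡ 11 (mod 19)
16^6 ≡ 7 (mod 19)
16^9 ≡ 1 (mod 19) ✓
Therefore the multiplicative order of 16 modulo 19 is 9.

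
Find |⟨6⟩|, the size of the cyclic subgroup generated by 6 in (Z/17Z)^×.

16

By Lagrange's theorem, ord_17(6) divides φ(17) = 17 − 1 = 16 = 2^4.
Divisors of 16: 1, 2, 4, 8, 16.
Evaluate successive powers at the divisors of 16:
6^1 ≡ 6 (mod 17)
6^2 ≡ 2 (mod 17)
6^4 ≡ 4 (mod 17)
6^8 ≡ 16 (mod 17)
6^16 ≡ 1 (mod 17) ✓
The smallest such exponent is 16, so the order of 6 is 16.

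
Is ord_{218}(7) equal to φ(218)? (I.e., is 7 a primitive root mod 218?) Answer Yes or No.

φ(218) = φ(2)·φ(109) = 1·108 = 108 = 2^2 · 3^3.
Test 7^(108/q) mod 218 for each prime factor q of 108:
7^54 ≡ 1 (mod 218)  [q = 2: ≡ 1 ✗]
7^36 ≡ 63 (mod 218)  [q = 3: ≢ 1 ✓]
7^54 ≡ 1 shows ord(7) | 54, strictly less than φ(218); not a primitive root.

No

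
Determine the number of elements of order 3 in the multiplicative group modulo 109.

φ(109) = 109 − 1 = 108 = 2^2 · 3^3.
Since (Z/109Z)^× is cyclic of order 108, the number of elements of order d is φ(d) when d | 108 and 0 otherwise.
3 | 108, and φ(3) = 3 − 1 = 2.

2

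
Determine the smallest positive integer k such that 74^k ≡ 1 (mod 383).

Since 74 ∈ (Z/383Z)^×, its order divides φ(383) = 383 − 1 = 382 = 2 · 191.
Divisors of 382: 1, 2, 191, 382.
Check 74^d mod 383 for each divisor in increasing order:
74^1 ≡ 74 (mod 383)
74^2 ≡ 114 (mod 383)
74^191 ≡ 382 (mod 383)
74^382 ≡ 1 (mod 383) ✓
The smallest such exponent is 382, so the order of 74 is 382.

382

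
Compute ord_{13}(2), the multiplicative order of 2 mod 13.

ord(2) | φ(13) = 13 − 1 = 12 = 2^2 · 3.
Divisors of 12: 1, 2, 3, 4, 6, 12.
Evaluate successive powers at the divisors of 12:
2^1 ≡ 2 (mod 13)
2^2 ≡ 4 (mod 13)
2^3 ≡ 8 (mod 13)
2^4 ≡ 3 (mod 13)
2^6 ≡ 12 (mod 13)
2^12 ≡ 1 (mod 13) ✓
So ord_13(2) = 12.

12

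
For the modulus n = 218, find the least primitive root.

φ(218) = φ(2)·φ(109) = 1·108 = 108 = 2^2 · 3^3.
Test candidates g = 2, 3, … against the prime factors q ∈ {2, 3} of φ(218): g is a generator iff g^(108/q) ≢ 1 for every such q.
g = 2: gcd(2, 218) = 2 > 1, not a unit — skip.
g = 3: 3^54 ≡ 1 — hits 1, so not a primitive root.
g = 4: gcd(4, 218) = 2 > 1, not a unit — skip.
g = 5: 5^54 ≡ 1 — hits 1, so not a primitive root.
g = 6: gcd(6, 218) = 2 > 1, not a unit — skip.
g = 7: 7^54 ≡ 1 — hits 1, so not a primitive root.
g = 8: gcd(8, 218) = 2 > 1, not a unit — skip.
g = 9: 9^54 ≡ 1 — hits 1, so not a primitive root.
g = 10: gcd(10, 218) = 2 > 1, not a unit — skip.
g = 11: 11^54 ≡ 217; 11^36 ≡ 45 — none is 1, so 11 is a primitive root.
So 11 is the smallest generator of (Z/218Z)^×.

11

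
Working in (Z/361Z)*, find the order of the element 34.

342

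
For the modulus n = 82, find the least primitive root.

7

φ(82) = φ(2)·φ(41) = 1·40 = 40 = 2^3 · 5.
Test candidates g = 2, 3, … against the prime factors q ∈ {2, 5} of φ(82): g is a generator iff g^(40/q) ≢ 1 for every such q.
g = 2: gcd(2, 82) = 2 > 1, not a unit — skip.
g = 3: 3^20 ≡ 81; 3^8 ≡ 1 — hits 1, so not a primitive root.
g = 4: gcd(4, 82) = 2 > 1, not a unit — skip.
g = 5: 5^20 ≡ 1 — hits 1, so not a primitive root.
g = 6: gcd(6, 82) = 2 > 1, not a unit — skip.
g = 7: 7^20 ≡ 81; 7^8 ≡ 37 — none is 1, so 7 is a primitive root.
Hence the least primitive root of 82 is 7.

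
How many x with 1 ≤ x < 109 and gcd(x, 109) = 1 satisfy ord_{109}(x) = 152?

φ(109) = 109 − 1 = 108 = 2^2 · 3^3.
In a cyclic group of order 108, there are φ(d) elements of order d for each divisor d of 108, and zero for non-divisors.
Here 108 is not a multiple of 152, so there are no elements of order 152.

0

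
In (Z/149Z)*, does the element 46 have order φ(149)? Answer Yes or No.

φ(149) = 149 − 1 = 148 = 2^2 · 37.
An element g generates (Z/149Z)^× iff g^(148/q) ≢ 1 (mod 149) for each prime q ∈ {2, 37}.
46^74 ≡ 1 (mod 149)  [q = 2: ≡ 1 ✗]
46^4 ≡ 6 (mod 149)  [q = 37: ≢ 1 ✓]
The check at q = 2 fails, so 46 generates a proper subgroup.

No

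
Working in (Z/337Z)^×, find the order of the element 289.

56

By Lagrange's theorem, ord_337(289) divides φ(337) = 337 − 1 = 336 = 2^4 · 3 · 7.
Divisors of 336: 1, 2, 3, 4, 6, 7, 8, 12, 14, 16, 21, 24, 28, 42, 48, 56, 84, 112, 168, 336.
Check 289^d mod 337 for each divisor in increasing order:
289^1 ≡ 289
289^2 ≡ 282
289^3 ≡ 281
289^4 ≡ 329
289^6 ≡ 103
289^7 ≡ 111
289^8 ≡ 64
289^12 ≡ 162
289^14 ≡ 189
289^16 ≡ 52
289^21 ≡ 85
289^24 ≡ 295
289^28 ≡ 336
289^42 ≡ 148
289^48 ≡ 79
289^56 ≡ 1
So ord_337(289) = 56.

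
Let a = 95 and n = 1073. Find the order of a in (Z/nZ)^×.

Since 95 ∈ (Z/1073Z)^×, its order divides φ(1073) = φ(29·37) = (29−1)·(37−1) = 28·36 = 1008 = 2^4 · 3^2 · 7.
Divisors of 1008: 1, 2, 3, 4, 6, 7, 8, 9, 12, 14, 16, 18, 21, 24, 28, 36, 42, 48, 56, 63, 72, 84, 112, 126, 144, 168, 252, 336, 504, 1008.
Check 95^d mod 1073 for each divisor in increasing order:
95^1 ≡ 95 (mod 1073)
95^2 ≡ 441 (mod 1073)
95^3 ≡ 48 (mod 1073)
95^4 ≡ 268 (mod 1073)
95^6 ≡ 158 (mod 1073)
95^7 ≡ 1061 (mod 1073)
95^8 ≡ 1006 (mod 1073)
95^9 ≡ 73 (mod 1073)
95^12 ≡ 285 (mod 1073)
95^14 ≡ 144 (mod 1073)
95^16 ≡ 197 (mod 1073)
95^18 ≡ 1037 (mod 1073)
95^21 ≡ 418 (mod 1073)
95^24 ≡ 750 (mod 1073)
95^28 ≡ 349 (mod 1073)
95^36 ≡ 223 (mod 1073)
95^42 ≡ 898 (mod 1073)
95^48 ≡ 248 (mod 1073)
95^56 ≡ 552 (mod 1073)
95^63 ≡ 887 (mod 1073)
95^72 ≡ 371 (mod 1073)
95^84 ≡ 581 (mod 1073)
95^112 ≡ 1045 (mod 1073)
95^126 ≡ 260 (mod 1073)
95^144 ≡ 297 (mod 1073)
95^168 ≡ 639 (mod 1073)
95^252 ≡ 1 (mod 1073) ✓
The smallest such exponent is 252, so the order of 95 is 252.

252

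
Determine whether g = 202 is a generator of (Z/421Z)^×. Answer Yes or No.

No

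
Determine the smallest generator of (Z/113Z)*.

3

φ(113) = 113 − 1 = 112 = 2^4 · 7.
Test candidates g = 2, 3, … against the prime factors q ∈ {2, 7} of φ(113): g is a generator iff g^(112/q) ≢ 1 for every such q.
g = 2: 2^56 ≡ 1 — hits 1, so not a primitive root.
g = 3: 3^56 ≡ 112; 3^16 ≡ 49 — none is 1, so 3 is a primitive root.
Hence the least primitive root of 113 is 3.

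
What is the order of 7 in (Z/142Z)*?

70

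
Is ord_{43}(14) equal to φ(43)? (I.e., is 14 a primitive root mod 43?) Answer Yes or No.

No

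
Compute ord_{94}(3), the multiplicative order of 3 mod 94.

ord(3) | φ(94) = φ(2)·φ(47) = 1·46 = 46 = 2 · 23.
Divisors of 46: 1, 2, 23, 46.
Evaluate successive powers at the divisors of 46:
3^1 ≡ 3 (mod 94)
3^2 ≡ 9 (mod 94)
3^23 ≡ 1 (mod 94) ✓
Hence ord(3) = 23.

23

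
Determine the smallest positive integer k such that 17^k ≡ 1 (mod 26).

6

Since 17 ∈ (Z/26Z)^×, its order divides φ(26) = φ(2)·φ(13) = 1·12 = 12 = 2^2 · 3.
Divisors of 12: 1, 2, 3, 4, 6, 12.
Compute 17^d (mod 26) for the divisors d until we hit 1:
17^1 ≡ 17 (mod 26)
17^2 ≡ 3 (mod 26)
17^3 ≡ 25 (mod 26)
17^4 ≡ 9 (mod 26)
17^6 ≡ 1 (mod 26) ✓
Hence ord(17) = 6.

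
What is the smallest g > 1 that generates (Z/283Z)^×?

3

φ(283) = 283 − 1 = 282 = 2 · 3 · 47.
g is a primitive root iff g^(282/q) ≢ 1 (mod 283) for each prime q ∈ {2, 3, 47}.
g = 2: 2^141 ≡ 282; 2^94 ≡ 1 — hits 1, so not a primitive root.
g = 3: 3^141 ≡ 282; 3^94 ≡ 238; 3^6 ≡ 163 — none is 1, so 3 is a primitive root.
Hence the least primitive root of 283 is 3.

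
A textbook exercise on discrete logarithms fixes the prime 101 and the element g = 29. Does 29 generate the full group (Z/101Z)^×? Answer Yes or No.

Yes

φ(101) = 101 − 1 = 100 = 2^2 · 5^2.
Test 29^(100/q) mod 101 for each prime factor q of 100:
29^50 ≡ 100 (mod 101)  [q = 2: ≢ 1 ✓]
29^20 ≡ 95 (mod 101)  [q = 5: ≢ 1 ✓]
All checks pass, so 29 has order 100 and is a primitive root modulo 101.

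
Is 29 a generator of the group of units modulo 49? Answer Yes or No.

φ(49) = φ(7^2) = 7·(7−1) = 42 = 2 · 3 · 7.
Test 29^(42/q) mod 49 for each prime factor q of 42:
29^21 ≡ 1 (mod 49)  [q = 2: ≡ 1 ✗]
29^14 ≡ 1 (mod 49)  [q = 3: ≡ 1 ✗]
29^6 ≡ 22 (mod 49)  [q = 7: ≢ 1 ✓]
29^21 ≡ 1 shows ord(29) | 21, strictly less than φ(49); not a primitive root.

No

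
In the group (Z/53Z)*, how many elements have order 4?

2

φ(53) = 53 − 1 = 52 = 2^2 · 13.
Since (Z/53Z)^× is cyclic of order 52, the number of elements of order d is φ(d) when d | 52 and 0 otherwise.
4 = 2^2 divides 52, and φ(4) = 2.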